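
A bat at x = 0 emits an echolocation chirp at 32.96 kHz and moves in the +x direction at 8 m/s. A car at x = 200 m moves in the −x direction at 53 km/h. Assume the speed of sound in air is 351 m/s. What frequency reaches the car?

53 km/h = 14.72 m/s.
The observer lies on the +x side, so the source is heading toward the observer and the observer is heading toward the source.
With source approaching and observer approaching, f' = f · (v + v_o)/(v − v_s).
f' = 32.96 × (351 + 14.72)/(351 − 8) = 32.96 × 365.72/343 ≈ 35.1 kHz.

35.1 kHz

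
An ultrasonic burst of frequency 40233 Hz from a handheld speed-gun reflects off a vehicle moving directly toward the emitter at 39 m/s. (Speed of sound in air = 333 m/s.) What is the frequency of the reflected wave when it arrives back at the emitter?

At the vehicle (a moving observer), f₁ = f₀ · (v + u)/v = 40233 × 372/333 ≈ 44945 Hz.
On reflection it acts as a source moving toward the stationary detector: f₂ = f₁ · v/(v − u) = 44945 × 333/294 ≈ 50907 Hz.
Equivalently f₂ = f₀ · (v + u)/(v − u).

50907 Hz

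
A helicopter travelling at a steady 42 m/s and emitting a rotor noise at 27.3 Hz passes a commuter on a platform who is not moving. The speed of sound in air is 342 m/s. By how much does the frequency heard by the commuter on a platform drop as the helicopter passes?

Approaching: f₁ = f · v/(v − v_s) = 27.3 × 342/300 ≈ 31.12 Hz.
Receding: f₂ = f · v/(v + v_s) = 27.3 × 342/384 ≈ 24.31 Hz.
Drop: f₁ − f₂ = 2f·v·v_s/(v² − v_s²) = 2 × 27.3 × 342 × 42/(342² − 42²) ≈ 6.81 Hz.

6.81 Hz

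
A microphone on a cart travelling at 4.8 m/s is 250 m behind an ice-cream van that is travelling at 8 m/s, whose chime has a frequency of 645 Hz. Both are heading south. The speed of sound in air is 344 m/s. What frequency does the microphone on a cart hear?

The microphone on a cart is behind, so the ice-cream van is moving away from it while the microphone on a cart is moving toward the ice-cream van.
Both move, so f' = f · (v + v_o)/(v + v_s).
f' = 645 × (344 + 4.8)/(344 + 8) = 645 × 348.8/352 ≈ 639 Hz.

639 Hz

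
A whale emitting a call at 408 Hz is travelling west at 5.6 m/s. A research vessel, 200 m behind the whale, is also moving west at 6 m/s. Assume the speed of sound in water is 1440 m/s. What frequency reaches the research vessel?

408 Hz

The research vessel is behind, so the whale is moving away from it while the research vessel is moving toward the whale.
Both move, so f' = f · (v + v_o)/(v + v_s).
f' = 408 × (1440 + 6)/(1440 + 5.6) = 408 × 1446/1445.6 ≈ 408 Hz.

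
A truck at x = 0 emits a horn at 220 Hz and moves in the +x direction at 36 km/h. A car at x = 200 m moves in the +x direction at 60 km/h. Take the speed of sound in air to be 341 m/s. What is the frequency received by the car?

216 Hz

36 km/h = 10 m/s; 60 km/h = 16.67 m/s.
The observer lies on the +x side, so the source is heading toward the observer and the observer is heading away from the source.
Both move, so f' = f · (v − v_o)/(v − v_s).
f' = 220 × (341 − 16.67)/(341 − 10) = 220 × 324.33/331 ≈ 216 Hz.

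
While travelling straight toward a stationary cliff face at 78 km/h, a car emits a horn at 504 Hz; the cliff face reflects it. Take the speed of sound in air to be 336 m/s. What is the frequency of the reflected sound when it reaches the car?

78 km/h = 21.67 m/s.
The cliff face receives the sound from a moving source: f₁ = f₀ · v/(v − v_e) = 504 × 336/314.33 ≈ 539 Hz.
On the return leg the car is a moving observer: f₂ = f₁ · (v + v_e)/v = 539 × 357.67/336 ≈ 573 Hz.

573 Hz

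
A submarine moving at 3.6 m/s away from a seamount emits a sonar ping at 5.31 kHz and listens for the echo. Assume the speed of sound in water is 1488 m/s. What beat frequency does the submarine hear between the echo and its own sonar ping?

25.6 Hz

The seamount receives the sound from a moving source: f₁ = f₀ · v/(v + v_e) = 5.31 × 1488/1491.6 ≈ 5.2972 kHz.
On the return leg the submarine is a moving observer: f₂ = f₁ · (v − v_e)/v = 5.2972 × 1484.4/1488 ≈ 5.2844 kHz.
Beat against the emitted tone (with f₀ = 5310 Hz): |f₂ − f₀| = 2v_e·f₀/(v + v_e) = 2 × 3.6 × 5310/1491.6 ≈ 25.6 Hz.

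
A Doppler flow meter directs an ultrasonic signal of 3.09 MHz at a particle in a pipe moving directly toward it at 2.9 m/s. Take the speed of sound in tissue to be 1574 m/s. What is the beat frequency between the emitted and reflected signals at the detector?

At the particle in a pipe (a moving observer), f₁ = f₀ · (v + u)/v = 3.09 × 1576.9/1574 ≈ 3.09569 MHz.
The reflection then acts as a moving source: f₂ = f₁ · v/(v − u) ≈ 3.10141 MHz.
Beat frequency (with f₀ = 3090000 Hz): |f₂ − f₀| = 2u·f₀/(v − u) = 2 × 2.9 × 3090000/1571.1 ≈ 11407 Hz.

11407 Hz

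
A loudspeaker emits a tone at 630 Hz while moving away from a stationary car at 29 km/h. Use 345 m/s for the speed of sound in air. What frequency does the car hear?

29 km/h = 8.056 m/s.
Moving source, stationary observer: f' = f · v/(v + v_s) since the source is receding.
f' = 630 × 345/(345 + 8.056) = 630 × 345/353.1 ≈ 616 Hz.

616 Hz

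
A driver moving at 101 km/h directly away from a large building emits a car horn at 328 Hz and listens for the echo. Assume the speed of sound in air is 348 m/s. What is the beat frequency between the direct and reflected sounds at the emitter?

101 km/h = 28.06 m/s.
The large building receives the sound from a moving source: f₁ = f₀ · v/(v + v_e) = 328 × 348/376.06 ≈ 303.5 Hz.
On the return leg the driver is a moving observer: f₂ = f₁ · (v − v_e)/v = 303.5 × 319.94/348 ≈ 279.1 Hz.
Equivalently f₂ = f₀ · (v − v_e)/(v + v_e).
Beat against the emitted tone: |f₂ − f₀| = 2v_e·f₀/(v + v_e) = 2 × 28.06 × 328/376.06 ≈ 48.9 Hz.

48.9 Hz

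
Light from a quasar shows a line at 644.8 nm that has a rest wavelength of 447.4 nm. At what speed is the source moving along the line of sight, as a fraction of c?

0.350c

λ'/λ₀ = 1.4412 > 1 (redshift), so the source is receding.
λ'/λ₀ = √((1 + β)/(1 − β)) for a receding source ⇒ β = (r² − 1)/(r² + 1) with r = λ'/λ₀.
β = (2.0771 − 1)/(2.0771 + 1) ≈ 0.350.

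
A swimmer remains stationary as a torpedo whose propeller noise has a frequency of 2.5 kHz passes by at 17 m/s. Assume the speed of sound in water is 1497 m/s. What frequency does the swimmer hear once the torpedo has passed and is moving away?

2.47 kHz

Receding: f₂ = f · v/(v + v_s) = 2.5 × 1497/1514 ≈ 2.47 kHz.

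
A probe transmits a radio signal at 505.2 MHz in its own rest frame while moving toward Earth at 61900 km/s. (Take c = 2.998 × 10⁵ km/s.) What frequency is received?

β = v/c = 61900/299800 = 0.2065.
Relativistic Doppler for frequency: f' = f₀ · √((1 + β)/(1 − β)).
f' = 505.2 × √(1.2065/0.7935) = 505.2 × 1.23304 ≈ 622.9 MHz.

622.9 MHz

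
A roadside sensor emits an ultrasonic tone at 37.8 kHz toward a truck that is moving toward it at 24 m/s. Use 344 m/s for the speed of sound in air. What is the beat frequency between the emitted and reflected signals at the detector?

The truck first receives the wave as a moving observer: f₁ = f₀ · (v + u)/v = 37.8 × (344 + 24)/344 ≈ 40.44 kHz.
On reflection it acts as a source moving toward the stationary detector: f₂ = f₁ · v/(v − u) = 40.44 × 344/320 ≈ 43.47 kHz.
Beat frequency (with f₀ = 37800 Hz): |f₂ − f₀| = 2u·f₀/(v − u) = 2 × 24 × 37800/320 ≈ 5670 Hz.

5670 Hz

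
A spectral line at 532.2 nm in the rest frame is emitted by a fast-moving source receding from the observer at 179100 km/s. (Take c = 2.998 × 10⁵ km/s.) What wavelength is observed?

β = v/c = 179100/299800 = 0.5974.
Relativistic Doppler for wavelength: λ' = λ₀ · √((1 + β)/(1 − β)).
λ' = 532.2 × √(1.5974/0.4026) = 532.2 × 1.99191 ≈ 1060.1 nm.

1060.1 nm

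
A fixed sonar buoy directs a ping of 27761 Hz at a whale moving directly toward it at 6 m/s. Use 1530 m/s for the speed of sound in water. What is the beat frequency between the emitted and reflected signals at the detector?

219 Hz

The whale first receives the wave as a moving observer: f₁ = f₀ · (v + u)/v = 27761 × (1530 + 6)/1530 ≈ 27870 Hz.
The reflection then acts as a moving source: f₂ = f₁ · v/(v − u) ≈ 27980 Hz.
Beat frequency: |f₂ − f₀| = 2u·f₀/(v − u) = 2 × 6 × 27761/1524 ≈ 219 Hz.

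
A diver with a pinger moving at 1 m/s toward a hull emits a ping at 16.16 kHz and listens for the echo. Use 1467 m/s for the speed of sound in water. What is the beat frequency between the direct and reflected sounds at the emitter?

22.0 Hz

The hull receives the sound from a moving source: f₁ = f₀ · v/(v − v_e) = 16.16 × 1467/1466 ≈ 16.1710 kHz.
On the return leg the diver with a pinger is a moving observer: f₂ = f₁ · (v + v_e)/v = 16.1710 × 1468/1467 ≈ 16.1820 kHz.
Beat against the emitted tone (with f₀ = 16160 Hz): |f₂ − f₀| = 2v_e·f₀/(v − v_e) = 2 × 1 × 16160/1466 ≈ 22.0 Hz.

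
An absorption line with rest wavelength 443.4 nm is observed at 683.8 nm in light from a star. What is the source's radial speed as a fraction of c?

λ'/λ₀ = 1.5422 > 1 (redshift), so the source is receding.
λ'/λ₀ = √((1 + β)/(1 − β)) for a receding source ⇒ β = (r² − 1)/(r² + 1) with r = λ'/λ₀.
β = (2.3783 − 1)/(2.3783 + 1) ≈ 0.408.

0.408c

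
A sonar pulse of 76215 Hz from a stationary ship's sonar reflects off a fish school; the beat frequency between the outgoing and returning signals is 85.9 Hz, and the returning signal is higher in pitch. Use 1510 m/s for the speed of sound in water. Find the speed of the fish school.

0.85 m/s

Double Doppler shift off a moving reflector: f₂ = f₀ · (v + u)/(v − u) (u > 0 toward emitter).
Returning signal is higher, so f₂ = f₀ + Δf = 76215 + 85.9 = 76300.9 Hz.
Rearranging, u = v · (f₂ − f₀)/(f₂ + f₀) = 1510 × 85.9/152515.9 ≈ 0.85 m/s.
So the fish school is moving at 0.85 m/s toward the emitter.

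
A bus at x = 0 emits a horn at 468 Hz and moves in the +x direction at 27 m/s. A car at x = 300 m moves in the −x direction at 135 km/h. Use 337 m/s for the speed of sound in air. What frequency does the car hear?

565 Hz

135 km/h = 37.5 m/s.
The observer lies on the +x side, so the source is heading toward the observer and the observer is heading toward the source.
General Doppler shift: f' = f · (v + v_o)/(v − v_s).
f' = 468 × (337 + 37.5)/(337 − 27) = 468 × 374.5/310 ≈ 565 Hz.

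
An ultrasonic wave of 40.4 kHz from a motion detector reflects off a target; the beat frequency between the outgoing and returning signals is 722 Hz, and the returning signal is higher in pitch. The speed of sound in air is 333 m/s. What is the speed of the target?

Double Doppler shift off a moving reflector: f₂ = f₀ · (v + u)/(v − u) (u > 0 toward emitter).
Returning signal is higher, so f₂ = f₀ + Δf = 40400 + 722 = 41122 Hz.
Rearranging, u = v · (f₂ − f₀)/(f₂ + f₀) = 333 × 722/81522 ≈ 2.95 m/s.
So the target is moving at 2.95 m/s toward the emitter.

2.95 m/s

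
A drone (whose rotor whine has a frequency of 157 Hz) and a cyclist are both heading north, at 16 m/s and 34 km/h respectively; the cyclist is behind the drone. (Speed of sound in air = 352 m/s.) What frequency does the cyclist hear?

34 km/h = 9.444 m/s.
The cyclist is behind, so the drone is moving away from it while the cyclist is moving toward the drone.
Both move, so f' = f · (v + v_o)/(v + v_s).
f' = 157 × (352 + 9.444)/(352 + 16) = 157 × 361.44/368 ≈ 154 Hz.

154 Hz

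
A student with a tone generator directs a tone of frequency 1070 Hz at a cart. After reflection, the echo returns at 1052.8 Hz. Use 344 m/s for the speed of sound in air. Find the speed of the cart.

Double Doppler shift off a moving reflector: f₂ = f₀ · (v + u)/(v − u) (u > 0 toward emitter).
Rearranging, u = v · (f₂ − f₀)/(f₂ + f₀) = 344 × -17.2/2122.8 ≈ -2.79 m/s.
So the cart is moving at 2.79 m/s away from the emitter.

2.79 m/s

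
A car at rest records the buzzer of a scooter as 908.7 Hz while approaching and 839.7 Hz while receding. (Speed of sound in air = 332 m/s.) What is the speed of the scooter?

f₁/f₂ = (v + v_s)/(v − v_s), so v_s = v · (f₁ − f₂)/(f₁ + f₂).
v_s = 332 × (908.7 − 839.7)/(908.7 + 839.7) = 332 × 69.0/1748.4 ≈ 13.1 m/s.

13.1 m/s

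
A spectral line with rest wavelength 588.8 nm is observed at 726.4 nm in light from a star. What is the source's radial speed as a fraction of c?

0.207c

λ'/λ₀ = 1.2337 > 1 (redshift), so the source is receding.
λ'/λ₀ = √((1 + β)/(1 − β)) for a receding source ⇒ β = (r² − 1)/(r² + 1) with r = λ'/λ₀.
β = (1.5220 − 1)/(1.5220 + 1) ≈ 0.207.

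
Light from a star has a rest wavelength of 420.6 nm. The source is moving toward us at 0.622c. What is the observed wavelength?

203.0 nm

Relativistic Doppler for wavelength: λ' = λ₀ · √((1 − β)/(1 + β)).
λ' = 420.6 × √(0.3780/1.6220) = 420.6 × 0.48275 ≈ 203.0 nm.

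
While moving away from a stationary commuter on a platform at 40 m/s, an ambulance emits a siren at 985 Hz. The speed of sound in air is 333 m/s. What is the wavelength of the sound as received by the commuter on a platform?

37.9 cm

Moving source, stationary observer: f' = f · v/(v + v_s) since the source is receding.
f' = 985 × 333/(333 + 40) ≈ 879 Hz.
λ' = v/f' = 333/879.37 ≈ 37.9 cm.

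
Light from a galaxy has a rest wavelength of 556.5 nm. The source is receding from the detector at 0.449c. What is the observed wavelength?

Relativistic Doppler for wavelength: λ' = λ₀ · √((1 + β)/(1 − β)).
λ' = 556.5 × √(1.4490/0.5510) = 556.5 × 1.62165 ≈ 902.5 nm.

902.5 nm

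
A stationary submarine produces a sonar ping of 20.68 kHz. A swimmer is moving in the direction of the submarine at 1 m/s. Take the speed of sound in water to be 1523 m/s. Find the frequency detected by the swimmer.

20.7 kHz

Moving observer, stationary source: f' = f · (v + v_o)/v.
f' = 20.68 × (1523 + 1)/1523 = 20.68 × 1524/1523 ≈ 20.7 kHz.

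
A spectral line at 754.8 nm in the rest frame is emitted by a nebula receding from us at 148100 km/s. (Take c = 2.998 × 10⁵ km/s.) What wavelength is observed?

β = v/c = 148100/299800 = 0.4940.
Relativistic Doppler for wavelength: λ' = λ₀ · √((1 + β)/(1 − β)).
λ' = 754.8 × √(1.4940/0.5060) = 754.8 × 1.71830 ≈ 1297.0 nm.

1297.0 nm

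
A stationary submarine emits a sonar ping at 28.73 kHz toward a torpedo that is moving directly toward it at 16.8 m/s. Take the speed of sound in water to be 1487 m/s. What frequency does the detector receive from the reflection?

29.4 kHz

The torpedo first receives the wave as a moving observer: f₁ = f₀ · (v + u)/v = 28.73 × (1487 + 16.8)/1487 ≈ 29.1 kHz.
On reflection it acts as a source moving toward the stationary detector: f₂ = f₁ · v/(v − u) = 29.1 × 1487/1470.2 ≈ 29.4 kHz.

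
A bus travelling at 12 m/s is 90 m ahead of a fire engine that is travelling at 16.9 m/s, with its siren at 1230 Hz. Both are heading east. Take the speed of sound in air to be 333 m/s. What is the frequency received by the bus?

The bus is ahead, so the fire engine is moving toward it while the bus is moving away from the fire engine.
Both move, so f' = f · (v − v_o)/(v − v_s).
f' = 1230 × (333 − 12)/(333 − 16.9) = 1230 × 321/316.1 ≈ 1249 Hz.

1249 Hz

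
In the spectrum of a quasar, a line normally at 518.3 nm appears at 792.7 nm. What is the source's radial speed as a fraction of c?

λ'/λ₀ = 1.5294 > 1 (redshift), so the source is receding.
λ'/λ₀ = √((1 + β)/(1 − β)) for a receding source ⇒ β = (r² − 1)/(r² + 1) with r = λ'/λ₀.
β = (2.3391 − 1)/(2.3391 + 1) ≈ 0.401.

0.401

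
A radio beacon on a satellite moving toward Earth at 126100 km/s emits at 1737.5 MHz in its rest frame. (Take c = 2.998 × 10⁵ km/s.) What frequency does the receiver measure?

2720.7 MHz

β = v/c = 126100/299800 = 0.4206.
Relativistic Doppler for frequency: f' = f₀ · √((1 + β)/(1 − β)).
f' = 1737.5 × √(1.4206/0.5794) = 1737.5 × 1.56586 ≈ 2720.7 MHz.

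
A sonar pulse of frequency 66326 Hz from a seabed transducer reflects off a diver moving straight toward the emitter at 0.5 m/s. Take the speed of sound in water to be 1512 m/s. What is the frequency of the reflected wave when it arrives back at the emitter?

66370 Hz

At the diver (a moving observer), f₁ = f₀ · (v + u)/v = 66326 × 1512.5/1512 ≈ 66348 Hz.
On reflection it acts as a source moving toward the stationary detector: f₂ = f₁ · v/(v − u) = 66348 × 1512/1511.5 ≈ 66370 Hz.
Equivalently f₂ = f₀ · (v + u)/(v − u).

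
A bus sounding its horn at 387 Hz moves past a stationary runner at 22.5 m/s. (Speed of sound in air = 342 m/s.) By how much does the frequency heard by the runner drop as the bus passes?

Approaching: f₁ = f · v/(v − v_s) = 387 × 342/319.5 ≈ 414.3 Hz.
Receding: f₂ = f · v/(v + v_s) = 387 × 342/364.5 ≈ 363.1 Hz.
Drop: f₁ − f₂ = 2f·v·v_s/(v² − v_s²) = 2 × 387 × 342 × 22.5/(342² − 22.5²) ≈ 51.1 Hz.

51.1 Hz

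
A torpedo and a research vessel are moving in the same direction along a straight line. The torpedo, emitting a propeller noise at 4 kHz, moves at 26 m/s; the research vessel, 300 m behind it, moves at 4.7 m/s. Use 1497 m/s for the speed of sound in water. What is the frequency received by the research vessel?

The research vessel is behind, so the torpedo is moving away from it while the research vessel is moving toward the torpedo.
Both move, so f' = f · (v + v_o)/(v + v_s).
f' = 4 × (1497 + 4.7)/(1497 + 26) = 4 × 1501.7/1523 ≈ 3.94 kHz.

3.94 kHz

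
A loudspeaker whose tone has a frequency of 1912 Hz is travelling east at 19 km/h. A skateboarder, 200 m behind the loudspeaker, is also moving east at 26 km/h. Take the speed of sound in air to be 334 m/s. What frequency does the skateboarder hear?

19 km/h = 5.278 m/s; 26 km/h = 7.222 m/s.
The skateboarder is behind, so the loudspeaker is moving away from it while the skateboarder is moving toward the loudspeaker.
Both move, so f' = f · (v + v_o)/(v + v_s).
f' = 1912 × (334 + 7.222)/(334 + 5.278) = 1912 × 341.22/339.28 ≈ 1923 Hz.

1923 Hz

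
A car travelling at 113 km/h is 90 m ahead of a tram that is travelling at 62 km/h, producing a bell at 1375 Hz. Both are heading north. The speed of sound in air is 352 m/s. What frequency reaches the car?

1317 Hz

62 km/h = 17.22 m/s; 113 km/h = 31.39 m/s.
The car is ahead, so the tram is moving toward it while the car is moving away from the tram.
General Doppler shift: f' = f · (v − v_o)/(v − v_s).
f' = 1375 × (352 − 31.39)/(352 − 17.22) = 1375 × 320.61/334.78 ≈ 1317 Hz.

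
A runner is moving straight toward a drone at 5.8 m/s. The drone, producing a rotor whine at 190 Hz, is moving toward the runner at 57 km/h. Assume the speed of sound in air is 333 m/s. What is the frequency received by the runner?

203 Hz

57 km/h = 15.83 m/s.
Both move, so f' = f · (v + v_o)/(v − v_s).
f' = 190 × (333 + 5.8)/(333 − 15.83) = 190 × 338.8/317.17 ≈ 203 Hz.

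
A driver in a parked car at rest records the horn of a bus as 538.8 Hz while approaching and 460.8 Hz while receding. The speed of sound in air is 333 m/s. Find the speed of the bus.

26 m/s

f₁/f₂ = (v + v_s)/(v − v_s), so v_s = v · (f₁ − f₂)/(f₁ + f₂).
v_s = 333 × (538.8 − 460.8)/(538.8 + 460.8) = 333 × 78.0/999.6 ≈ 26 m/s.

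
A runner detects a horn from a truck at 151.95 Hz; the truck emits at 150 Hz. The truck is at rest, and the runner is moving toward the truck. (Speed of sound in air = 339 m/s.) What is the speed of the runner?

f' = f · (v + v_o)/v ⇒ v_o = v · |f'/f − 1|.
v_o = 339 × |151.95/150 − 1| = 339 × 0.013 ≈ 4.4 m/s.

4.4 m/s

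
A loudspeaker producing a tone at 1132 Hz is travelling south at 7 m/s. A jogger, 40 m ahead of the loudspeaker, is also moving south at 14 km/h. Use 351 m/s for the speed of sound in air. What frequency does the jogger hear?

1142 Hz

14 km/h = 3.889 m/s.
The jogger is ahead, so the loudspeaker is moving toward it while the jogger is moving away from the loudspeaker.
Both move, so f' = f · (v − v_o)/(v − v_s).
f' = 1132 × (351 − 3.889)/(351 − 7) = 1132 × 347.11/344 ≈ 1142 Hz.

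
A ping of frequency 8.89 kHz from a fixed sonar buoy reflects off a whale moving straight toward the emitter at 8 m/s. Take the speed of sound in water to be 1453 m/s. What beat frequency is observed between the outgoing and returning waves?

At the whale (a moving observer), f₁ = f₀ · (v + u)/v = 8.89 × 1461/1453 ≈ 8.9389 kHz.
On reflection it acts as a source moving toward the stationary detector: f₂ = f₁ · v/(v − u) = 8.9389 × 1453/1445 ≈ 8.9884 kHz.
Equivalently f₂ = f₀ · (v + u)/(v − u).
Beat frequency (with f₀ = 8890 Hz): |f₂ − f₀| = 2u·f₀/(v − u) = 2 × 8 × 8890/1445 ≈ 98 Hz.

98 Hz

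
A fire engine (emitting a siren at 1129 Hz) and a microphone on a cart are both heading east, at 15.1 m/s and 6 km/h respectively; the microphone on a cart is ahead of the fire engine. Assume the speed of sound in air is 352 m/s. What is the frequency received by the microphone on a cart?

1174 Hz

6 km/h = 1.667 m/s.
The microphone on a cart is ahead, so the fire engine is moving toward it while the microphone on a cart is moving away from the fire engine.
General Doppler shift: f' = f · (v − v_o)/(v − v_s).
f' = 1129 × (352 − 1.667)/(352 − 15.1) = 1129 × 350.33/336.9 ≈ 1174 Hz.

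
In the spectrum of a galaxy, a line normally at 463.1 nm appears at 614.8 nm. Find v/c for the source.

λ'/λ₀ = 1.3276 > 1 (redshift), so the source is receding.
λ'/λ₀ = √((1 + β)/(1 − β)) for a receding source ⇒ β = (r² − 1)/(r² + 1) with r = λ'/λ₀.
β = (1.7625 − 1)/(1.7625 + 1) ≈ 0.276.

0.276c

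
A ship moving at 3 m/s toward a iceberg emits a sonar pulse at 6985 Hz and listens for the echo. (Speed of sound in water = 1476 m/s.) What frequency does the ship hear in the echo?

The iceberg receives the sound from a moving source: f₁ = f₀ · v/(v − v_e) = 6985 × 1476/1473 ≈ 6999 Hz.
On the return leg the ship is a moving observer: f₂ = f₁ · (v + v_e)/v = 6999 × 1479/1476 ≈ 7013 Hz.

7013 Hz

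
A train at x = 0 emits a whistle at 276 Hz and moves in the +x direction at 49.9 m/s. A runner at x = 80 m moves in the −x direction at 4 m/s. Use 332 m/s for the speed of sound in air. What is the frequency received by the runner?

The observer lies on the +x side, so the source is heading toward the observer and the observer is heading toward the source.
Both move, so f' = f · (v + v_o)/(v − v_s).
f' = 276 × (332 + 4)/(332 − 49.9) = 276 × 336/282.1 ≈ 329 Hz.

329 Hz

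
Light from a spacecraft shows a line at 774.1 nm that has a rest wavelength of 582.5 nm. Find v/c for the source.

λ'/λ₀ = 1.3289 > 1 (redshift), so the source is receding.
λ'/λ₀ = √((1 + β)/(1 − β)) for a receding source ⇒ β = (r² − 1)/(r² + 1) with r = λ'/λ₀.
β = (1.7660 − 1)/(1.7660 + 1) ≈ 0.277.

0.277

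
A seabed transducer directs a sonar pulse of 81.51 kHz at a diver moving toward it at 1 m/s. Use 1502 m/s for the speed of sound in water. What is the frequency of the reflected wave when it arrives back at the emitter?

81.6 kHz

At the diver (a moving observer), f₁ = f₀ · (v + u)/v = 81.51 × 1503/1502 ≈ 81.6 kHz.
On reflection it acts as a source moving toward the stationary detector: f₂ = f₁ · v/(v − u) = 81.6 × 1502/1501 ≈ 81.6 kHz.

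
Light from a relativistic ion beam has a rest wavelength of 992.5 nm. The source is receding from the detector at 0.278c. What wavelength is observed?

1320.5 nm

Relativistic Doppler for wavelength: λ' = λ₀ · √((1 + β)/(1 − β)).
λ' = 992.5 × √(1.2780/0.7220) = 992.5 × 1.33044 ≈ 1320.5 nm.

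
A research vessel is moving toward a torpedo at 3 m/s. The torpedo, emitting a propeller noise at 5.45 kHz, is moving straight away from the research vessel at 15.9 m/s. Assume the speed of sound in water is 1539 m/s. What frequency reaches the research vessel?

With source receding and observer approaching, f' = f · (v + v_o)/(v + v_s).
f' = 5.45 × (1539 + 3)/(1539 + 15.9) = 5.45 × 1542/1554.9 ≈ 5.40 kHz.

5.40 kHz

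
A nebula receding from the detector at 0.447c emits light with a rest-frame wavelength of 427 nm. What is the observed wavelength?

Relativistic Doppler for wavelength: λ' = λ₀ · √((1 + β)/(1 − β)).
λ' = 427 × √(1.4470/0.5530) = 427 × 1.61760 ≈ 690.7 nm.

690.7 nm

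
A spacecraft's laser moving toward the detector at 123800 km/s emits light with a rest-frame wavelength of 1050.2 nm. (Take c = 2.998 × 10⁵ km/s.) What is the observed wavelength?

β = v/c = 123800/299800 = 0.4129.
Relativistic Doppler for wavelength: λ' = λ₀ · √((1 − β)/(1 + β)).
λ' = 1050.2 × √(0.5871/1.4129) = 1050.2 × 0.64458 ≈ 676.9 nm.

676.9 nm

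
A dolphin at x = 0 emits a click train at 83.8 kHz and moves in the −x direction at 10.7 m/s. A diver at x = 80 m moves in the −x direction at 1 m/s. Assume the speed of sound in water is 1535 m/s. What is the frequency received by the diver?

The observer lies on the +x side, so the source is heading away from the observer and the observer is heading toward the source.
With source receding and observer approaching, f' = f · (v + v_o)/(v + v_s).
f' = 83.8 × (1535 + 1)/(1535 + 10.7) = 83.8 × 1536/1545.7 ≈ 83.3 kHz.

83.3 kHz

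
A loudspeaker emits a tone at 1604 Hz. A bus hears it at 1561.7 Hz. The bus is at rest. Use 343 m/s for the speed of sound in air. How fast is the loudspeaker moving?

f' < f, so the loudspeaker is receding.
f' = f · v/(v + v_s) ⇒ v_s = v · |1 − f/f'|.
v_s = 343 × |1 − 1604/1561.7| = 343 × 0.02709 ≈ 9.3 m/s.

9.3 m/s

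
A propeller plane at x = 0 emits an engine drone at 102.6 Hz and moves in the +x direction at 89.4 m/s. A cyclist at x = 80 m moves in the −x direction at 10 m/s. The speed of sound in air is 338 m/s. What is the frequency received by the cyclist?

The observer lies on the +x side, so the source is heading toward the observer and the observer is heading toward the source.
With source approaching and observer approaching, f' = f · (v + v_o)/(v − v_s).
f' = 102.6 × (338 + 10)/(338 − 89.4) = 102.6 × 348/248.6 ≈ 144 Hz.

144 Hz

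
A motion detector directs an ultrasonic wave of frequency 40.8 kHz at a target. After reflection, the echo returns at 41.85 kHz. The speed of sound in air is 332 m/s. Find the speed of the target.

4.2 m/s

Double Doppler shift off a moving reflector: f₂ = f₀ · (v + u)/(v − u) (u > 0 toward emitter).
Rearranging, u = v · (f₂ − f₀)/(f₂ + f₀) = 332 × 1.05/82.65 ≈ 4.2 m/s.
So the target is moving at 4.2 m/s toward the emitter.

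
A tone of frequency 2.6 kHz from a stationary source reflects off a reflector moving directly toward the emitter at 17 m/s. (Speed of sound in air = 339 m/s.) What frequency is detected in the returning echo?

2.87 kHz

The reflector first receives the wave as a moving observer: f₁ = f₀ · (v + u)/v = 2.6 × (339 + 17)/339 ≈ 2.73 kHz.
The reflection then acts as a moving source: f₂ = f₁ · v/(v − u) ≈ 2.87 kHz.
Equivalently f₂ = f₀ · (v + u)/(v − u).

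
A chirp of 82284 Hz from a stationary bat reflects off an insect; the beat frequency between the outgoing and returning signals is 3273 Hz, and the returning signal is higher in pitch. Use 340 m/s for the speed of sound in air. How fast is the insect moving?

Double Doppler shift off a moving reflector: f₂ = f₀ · (v + u)/(v − u) (u > 0 toward emitter).
Returning signal is higher, so f₂ = f₀ + Δf = 82284 + 3273 = 85557 Hz.
Rearranging, u = v · (f₂ − f₀)/(f₂ + f₀) = 340 × 3273/167841 ≈ 6.6 m/s.
So the insect is moving at 6.6 m/s toward the emitter.

6.6 m/s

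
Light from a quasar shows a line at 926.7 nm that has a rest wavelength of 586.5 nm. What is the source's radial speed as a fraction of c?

0.428c

λ'/λ₀ = 1.5801 > 1 (redshift), so the source is receding.
λ'/λ₀ = √((1 + β)/(1 − β)) for a receding source ⇒ β = (r² − 1)/(r² + 1) with r = λ'/λ₀.
β = (2.4966 − 1)/(2.4966 + 1) ≈ 0.428.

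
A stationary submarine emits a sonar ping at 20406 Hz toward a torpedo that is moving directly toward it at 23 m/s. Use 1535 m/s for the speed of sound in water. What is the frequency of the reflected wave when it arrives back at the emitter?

The torpedo first receives the wave as a moving observer: f₁ = f₀ · (v + u)/v = 20406 × (1535 + 23)/1535 ≈ 20712 Hz.
The reflection then acts as a moving source: f₂ = f₁ · v/(v − u) ≈ 21027 Hz.

21027 Hz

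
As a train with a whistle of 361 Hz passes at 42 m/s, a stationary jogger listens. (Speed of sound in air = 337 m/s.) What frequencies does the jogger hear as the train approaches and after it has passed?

Approaching: f₁ = f · v/(v − v_s) = 361 × 337/295 ≈ 412 Hz.
Receding: f₂ = f · v/(v + v_s) = 361 × 337/379 ≈ 321 Hz.

412 Hz approaching; 321 Hz receding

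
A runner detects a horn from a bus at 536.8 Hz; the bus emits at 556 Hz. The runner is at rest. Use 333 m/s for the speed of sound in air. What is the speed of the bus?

11.9 m/s

f' < f, so the bus is receding.
f' = f · v/(v + v_s) ⇒ v_s = v · |1 − f/f'|.
v_s = 333 × |1 − 556/536.8| = 333 × 0.03577 ≈ 11.9 m/s.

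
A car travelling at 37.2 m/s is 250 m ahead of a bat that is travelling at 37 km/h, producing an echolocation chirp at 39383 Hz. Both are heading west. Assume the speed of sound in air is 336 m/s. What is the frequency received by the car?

37 km/h = 10.28 m/s.
The car is ahead, so the bat is moving toward it while the car is moving away from the bat.
Both move, so f' = f · (v − v_o)/(v − v_s).
f' = 39383 × (336 − 37.2)/(336 − 10.28) = 39383 × 298.8/325.72 ≈ 36128 Hz.

36128 Hz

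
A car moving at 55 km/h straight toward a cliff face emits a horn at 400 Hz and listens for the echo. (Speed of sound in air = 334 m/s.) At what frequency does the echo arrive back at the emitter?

55 km/h = 15.28 m/s.
The cliff face receives the sound from a moving source: f₁ = f₀ · v/(v − v_e) = 400 × 334/318.72 ≈ 419 Hz.
On the return leg the car is a moving observer: f₂ = f₁ · (v + v_e)/v = 419 × 349.28/334 ≈ 438 Hz.

438 Hz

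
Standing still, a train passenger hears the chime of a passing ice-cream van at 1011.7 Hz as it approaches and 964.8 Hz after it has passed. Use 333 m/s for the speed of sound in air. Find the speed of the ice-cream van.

7.9 m/s

f₁/f₂ = (v + v_s)/(v − v_s), so v_s = v · (f₁ − f₂)/(f₁ + f₂).
v_s = 333 × (1011.7 − 964.8)/(1011.7 + 964.8) = 333 × 46.9/1976.5 ≈ 7.9 m/s.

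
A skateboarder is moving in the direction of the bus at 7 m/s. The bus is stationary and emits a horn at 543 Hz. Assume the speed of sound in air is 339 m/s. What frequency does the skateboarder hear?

Only the observer moves, toward the source, so f' = f · (v + v_o)/v.
f' = 543 × (339 + 7)/339 = 543 × 346/339 ≈ 554 Hz.

554 Hz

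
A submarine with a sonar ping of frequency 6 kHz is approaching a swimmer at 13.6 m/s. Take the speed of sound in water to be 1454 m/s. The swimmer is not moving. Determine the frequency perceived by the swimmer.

6.06 kHz

With the source moving toward a stationary observer, f' = f · v/(v − v_s).
f' = 6 × 1454/(1454 − 13.6) = 6 × 1454/1440 ≈ 6.06 kHz.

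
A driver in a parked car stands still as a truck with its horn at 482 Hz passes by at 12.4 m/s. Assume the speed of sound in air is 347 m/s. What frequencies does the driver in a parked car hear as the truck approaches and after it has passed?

Approaching: f₁ = f · v/(v − v_s) = 482 × 347/334.6 ≈ 500 Hz.
Receding: f₂ = f · v/(v + v_s) = 482 × 347/359.4 ≈ 465 Hz.

500 Hz approaching; 465 Hz receding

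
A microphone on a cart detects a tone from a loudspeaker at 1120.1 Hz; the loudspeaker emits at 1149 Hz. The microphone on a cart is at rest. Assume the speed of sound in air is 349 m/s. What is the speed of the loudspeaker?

9.0 m/s

f' < f, so the loudspeaker is receding.
f' = f · v/(v + v_s) ⇒ v_s = v · |1 − f/f'|.
v_s = 349 × |1 − 1149/1120.1| = 349 × 0.0258 ≈ 9.0 m/s.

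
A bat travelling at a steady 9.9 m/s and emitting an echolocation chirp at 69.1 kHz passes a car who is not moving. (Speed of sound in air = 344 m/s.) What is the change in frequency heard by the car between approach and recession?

3.98 kHz

Approaching: f₁ = f · v/(v − v_s) = 69.1 × 344/334.1 ≈ 71.15 kHz.
Receding: f₂ = f · v/(v + v_s) = 69.1 × 344/353.9 ≈ 67.17 kHz.
Drop: f₁ − f₂ = 2f·v·v_s/(v² − v_s²) = 2 × 69.1 × 344 × 9.9/(344² − 9.9²) ≈ 3.98 kHz.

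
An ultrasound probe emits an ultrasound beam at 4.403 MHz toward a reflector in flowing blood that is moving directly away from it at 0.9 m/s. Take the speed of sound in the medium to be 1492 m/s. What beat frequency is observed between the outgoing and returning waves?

5309 Hz

At the reflector in flowing blood (a moving observer), f₁ = f₀ · (v − u)/v = 4.403 × 1491.1/1492 ≈ 4.40034 MHz.
On reflection it acts as a source moving away from the stationary detector: f₂ = f₁ · v/(v + u) = 4.40034 × 1492/1492.9 ≈ 4.39769 MHz.
Beat frequency (with f₀ = 4403000 Hz): |f₂ − f₀| = 2u·f₀/(v + u) = 2 × 0.9 × 4403000/1492.9 ≈ 5309 Hz.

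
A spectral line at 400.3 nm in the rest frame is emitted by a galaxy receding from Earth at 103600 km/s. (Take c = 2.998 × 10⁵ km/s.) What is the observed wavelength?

574.0 nm

β = v/c = 103600/299800 = 0.3456.
Relativistic Doppler for wavelength: λ' = λ₀ · √((1 + β)/(1 − β)).
λ' = 400.3 × √(1.3456/0.6544) = 400.3 × 1.43390 ≈ 574.0 nm.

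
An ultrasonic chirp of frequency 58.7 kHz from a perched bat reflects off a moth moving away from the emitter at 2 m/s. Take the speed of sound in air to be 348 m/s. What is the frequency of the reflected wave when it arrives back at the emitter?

The moth first receives the wave as a moving observer: f₁ = f₀ · (v − u)/v = 58.7 × (348 − 2)/348 ≈ 58.4 kHz.
The reflection then acts as a moving source: f₂ = f₁ · v/(v + u) ≈ 58.0 kHz.

58.0 kHz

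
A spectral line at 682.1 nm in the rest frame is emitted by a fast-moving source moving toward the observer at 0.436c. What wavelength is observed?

Relativistic Doppler for wavelength: λ' = λ₀ · √((1 − β)/(1 + β)).
λ' = 682.1 × √(0.5640/1.4360) = 682.1 × 0.62670 ≈ 427.5 nm.

427.5 nm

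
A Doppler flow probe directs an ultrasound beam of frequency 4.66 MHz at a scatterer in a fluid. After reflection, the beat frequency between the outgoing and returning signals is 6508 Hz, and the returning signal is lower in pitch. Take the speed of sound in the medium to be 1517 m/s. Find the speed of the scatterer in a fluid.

Double Doppler shift off a moving reflector: f₂ = f₀ · (v + u)/(v − u) (u > 0 toward emitter).
Returning signal is lower, so f₂ = f₀ − Δf = 4660000 − 6508 = 4653492 Hz.
Rearranging, u = v · (f₂ − f₀)/(f₂ + f₀) = 1517 × -6508/9313492 ≈ -1.06 m/s.
So the scatterer in a fluid is moving at 1.06 m/s away from the emitter.

1.06 m/s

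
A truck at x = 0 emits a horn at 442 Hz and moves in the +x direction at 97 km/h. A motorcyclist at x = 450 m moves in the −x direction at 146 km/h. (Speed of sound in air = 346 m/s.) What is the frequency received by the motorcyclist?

536 Hz

97 km/h = 26.94 m/s; 146 km/h = 40.56 m/s.
The observer lies on the +x side, so the source is heading toward the observer and the observer is heading toward the source.
With source approaching and observer approaching, f' = f · (v + v_o)/(v − v_s).
f' = 442 × (346 + 40.56)/(346 − 26.94) = 442 × 386.56/319.06 ≈ 536 Hz.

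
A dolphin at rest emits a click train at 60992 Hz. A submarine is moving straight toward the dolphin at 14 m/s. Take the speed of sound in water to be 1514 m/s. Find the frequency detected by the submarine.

Only the observer moves, toward the source, so f' = f · (v + v_o)/v.
f' = 60992 × (1514 + 14)/1514 = 60992 × 1528/1514 ≈ 61556 Hz.

61556 Hz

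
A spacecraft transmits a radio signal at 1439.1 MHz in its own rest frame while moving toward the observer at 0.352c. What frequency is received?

2078.7 MHz

Relativistic Doppler for frequency: f' = f₀ · √((1 + β)/(1 − β)).
f' = 1439.1 × √(1.3520/0.6480) = 1439.1 × 1.44444 ≈ 2078.7 MHz.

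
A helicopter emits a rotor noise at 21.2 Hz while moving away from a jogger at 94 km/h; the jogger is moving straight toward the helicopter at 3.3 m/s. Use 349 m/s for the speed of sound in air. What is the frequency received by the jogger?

19.9 Hz

94 km/h = 26.11 m/s.
General Doppler shift: f' = f · (v + v_o)/(v + v_s).
f' = 21.2 × (349 + 3.3)/(349 + 26.11) = 21.2 × 352.3/375.11 ≈ 19.9 Hz.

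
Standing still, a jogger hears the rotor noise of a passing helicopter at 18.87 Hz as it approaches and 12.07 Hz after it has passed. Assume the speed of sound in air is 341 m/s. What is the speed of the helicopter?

75 m/s

f₁/f₂ = (v + v_s)/(v − v_s), so v_s = v · (f₁ − f₂)/(f₁ + f₂).
v_s = 341 × (18.87 − 12.07)/(18.87 + 12.07) = 341 × 6.80/30.94 ≈ 75 m/s.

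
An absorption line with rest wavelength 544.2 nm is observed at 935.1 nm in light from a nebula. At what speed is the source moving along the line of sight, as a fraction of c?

λ'/λ₀ = 1.7183 > 1 (redshift), so the source is receding.
λ'/λ₀ = √((1 + β)/(1 − β)) for a receding source ⇒ β = (r² − 1)/(r² + 1) with r = λ'/λ₀.
β = (2.9526 − 1)/(2.9526 + 1) ≈ 0.494.

0.494c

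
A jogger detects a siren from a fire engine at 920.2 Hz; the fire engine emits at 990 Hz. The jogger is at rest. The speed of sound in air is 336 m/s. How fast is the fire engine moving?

f' < f, so the fire engine is receding.
f' = f · v/(v + v_s) ⇒ v_s = v · |1 − f/f'|.
v_s = 336 × |1 − 990/920.2| = 336 × 0.07585 ≈ 25 m/s.

25 m/s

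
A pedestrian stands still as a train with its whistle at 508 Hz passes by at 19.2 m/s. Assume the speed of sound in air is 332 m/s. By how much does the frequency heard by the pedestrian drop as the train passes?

59.0 Hz

Approaching: f₁ = f · v/(v − v_s) = 508 × 332/312.8 ≈ 539.2 Hz.
Receding: f₂ = f · v/(v + v_s) = 508 × 332/351.2 ≈ 480.2 Hz.
Drop: f₁ − f₂ = 2f·v·v_s/(v² − v_s²) = 2 × 508 × 332 × 19.2/(332² − 19.2²) ≈ 59.0 Hz.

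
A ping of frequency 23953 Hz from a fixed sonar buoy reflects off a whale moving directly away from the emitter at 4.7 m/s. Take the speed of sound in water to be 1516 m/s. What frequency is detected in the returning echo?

At the whale (a moving observer), f₁ = f₀ · (v − u)/v = 23953 × 1511.3/1516 ≈ 23879 Hz.
On reflection it acts as a source moving away from the stationary detector: f₂ = f₁ · v/(v + u) = 23879 × 1516/1520.7 ≈ 23805 Hz.

23805 Hz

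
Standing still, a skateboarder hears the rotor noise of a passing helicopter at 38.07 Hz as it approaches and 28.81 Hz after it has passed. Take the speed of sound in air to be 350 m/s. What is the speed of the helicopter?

f₁/f₂ = (v + v_s)/(v − v_s), so v_s = v · (f₁ − f₂)/(f₁ + f₂).
v_s = 350 × (38.07 − 28.81)/(38.07 + 28.81) = 350 × 9.26/66.88 ≈ 48 m/s.

48 m/s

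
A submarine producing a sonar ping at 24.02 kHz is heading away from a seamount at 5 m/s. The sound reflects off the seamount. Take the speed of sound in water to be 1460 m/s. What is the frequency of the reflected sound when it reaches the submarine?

23.9 kHz

The seamount receives the sound from a moving source: f₁ = f₀ · v/(v + v_e) = 24.02 × 1460/1465 ≈ 23.9 kHz.
On the return leg the submarine is a moving observer: f₂ = f₁ · (v − v_e)/v = 23.9 × 1455/1460 ≈ 23.9 kHz.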